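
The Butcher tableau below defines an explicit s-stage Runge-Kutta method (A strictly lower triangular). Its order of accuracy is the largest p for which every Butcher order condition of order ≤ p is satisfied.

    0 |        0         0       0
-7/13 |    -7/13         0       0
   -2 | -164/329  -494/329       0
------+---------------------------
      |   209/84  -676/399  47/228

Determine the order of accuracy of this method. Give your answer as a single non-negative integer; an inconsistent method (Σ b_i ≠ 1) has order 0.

3

b = (209/84, -676/399, 47/228)
c = (0, -7/13, -2)
Ac = (0, 0, 38/47)
Σ b_i: 209/84·1 + (-676/399)·1 + 47/228·1 = 1 ✓
b·c: (-676/399)·(-7/13) + 47/228·(-2) = 1/2 ✓
b·c²: (-676/399)·49/169 + 47/228·4 = 1/3 ✓
b·Ac: 47/228·38/47 = 1/6 ✓; 3 stages ⇒ order 3.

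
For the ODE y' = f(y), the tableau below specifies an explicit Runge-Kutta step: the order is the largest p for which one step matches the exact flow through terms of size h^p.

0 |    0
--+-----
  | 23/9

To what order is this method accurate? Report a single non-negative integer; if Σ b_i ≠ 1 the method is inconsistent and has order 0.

b = (23/9)
c = (0)
Σ b_i: 23/9·1 = 23/9 ≠ 1 ⇒ order 0.

0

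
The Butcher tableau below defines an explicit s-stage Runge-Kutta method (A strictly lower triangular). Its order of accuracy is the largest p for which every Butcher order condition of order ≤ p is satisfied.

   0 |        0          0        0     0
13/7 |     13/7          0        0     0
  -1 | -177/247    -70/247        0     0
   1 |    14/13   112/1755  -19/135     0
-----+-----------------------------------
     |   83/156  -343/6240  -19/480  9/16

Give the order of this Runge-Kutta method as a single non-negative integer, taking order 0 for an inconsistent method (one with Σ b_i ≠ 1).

4

b = (83/156, -343/6240, -19/480, 9/16)
c = (0, 13/7, -1, 1)
Ac = (0, 0, -10/19, 7/27)
Σ b_i: 83/156·1 + (-343/6240)·1 + (-19/480)·1 + 9/16·1 = 1 ✓
b·c: (-343/6240)·13/7 + (-19/480)·(-1) + 9/16·1 = 1/2 ✓
b·c²: (-343/6240)·169/49 + (-19/480)·1 + 9/16·1 = 1/3 ✓
b·Ac: (-19/480)·(-10/19) + 9/16·7/27 = 1/6 ✓
b·c³: (-343/6240)·2197/343 + (-19/480)·(-1) + 9/16·1 = 1/4 ✓
b·(c∘Ac): (-19/480)·10/19 + 9/16·7/27 = 1/8 ✓
b·Ac²: (-19/480)·(-130/133) + 9/16·5/63 = 1/12 ✓
b·A²c: 9/16·2/27 = 1/24 ✓; 4 stages ⇒ order 4.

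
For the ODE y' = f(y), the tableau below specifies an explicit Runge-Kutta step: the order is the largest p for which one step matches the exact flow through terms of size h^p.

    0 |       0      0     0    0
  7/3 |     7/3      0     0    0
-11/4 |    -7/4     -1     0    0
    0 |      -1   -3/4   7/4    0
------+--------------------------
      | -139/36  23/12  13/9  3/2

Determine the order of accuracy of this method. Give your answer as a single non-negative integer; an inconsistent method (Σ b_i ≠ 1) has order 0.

2

b = (-139/36, 23/12, 13/9, 3/2)
c = (0, 7/3, -11/4, 0)
Ac = (0, 0, -7/3, -105/16)
Σ b_i: (-139/36)·1 + 23/12·1 + 13/9·1 + 3/2·1 = 1 ✓
b·c: 23/12·7/3 + 13/9·(-11/4) = 1/2 ✓
b·c²: 23/12·49/9 + 13/9·121/16 = 9227/432 ≠ 1/3 ⇒ order 2.
b·Ac: 13/9·(-7/3) + 3/2·(-105/16) = -11417/864 ≠ 1/6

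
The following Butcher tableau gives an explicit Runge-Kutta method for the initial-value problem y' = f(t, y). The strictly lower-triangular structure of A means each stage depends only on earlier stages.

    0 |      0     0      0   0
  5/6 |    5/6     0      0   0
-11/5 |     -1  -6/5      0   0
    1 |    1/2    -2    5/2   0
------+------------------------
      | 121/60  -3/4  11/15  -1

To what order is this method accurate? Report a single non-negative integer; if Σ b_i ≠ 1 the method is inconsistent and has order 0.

b = (121/60, -3/4, 11/15, -1)
c = (0, 5/6, -11/5, 1)
Ac = (0, 0, -1, -43/6)
Σ b_i: 121/60·1 + (-3/4)·1 + 11/15·1 + (-1)·1 = 1 ✓
b·c: (-3/4)·5/6 + 11/15·(-11/5) + (-1)·1 = -1943/600 ≠ 1/2 ⇒ order 1.

1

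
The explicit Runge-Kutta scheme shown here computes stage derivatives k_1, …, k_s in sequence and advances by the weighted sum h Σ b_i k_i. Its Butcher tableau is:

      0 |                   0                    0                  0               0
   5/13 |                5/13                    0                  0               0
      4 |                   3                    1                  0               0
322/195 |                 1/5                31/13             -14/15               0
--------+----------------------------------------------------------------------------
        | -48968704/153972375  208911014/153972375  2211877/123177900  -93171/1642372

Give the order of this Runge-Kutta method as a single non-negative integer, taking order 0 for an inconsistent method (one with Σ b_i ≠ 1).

3

b = (-48968704/153972375, 208911014/153972375, 2211877/123177900, -93171/1642372)
c = (0, 5/13, 4, 322/195)
Ac = (0, 0, 5/13, -7139/2535)
Σ b_i: (-48968704/153972375)·1 + 208911014/153972375·1 + 2211877/123177900·1 + (-93171/1642372)·1 = 1 ✓
b·c: 208911014/153972375·5/13 + 2211877/123177900·4 + (-93171/1642372)·322/195 = 1/2 ✓
b·c²: 208911014/153972375·25/169 + 2211877/123177900·16 + (-93171/1642372)·103684/38025 = 1/3 ✓
b·Ac: 2211877/123177900·5/13 + (-93171/1642372)·(-7139/2535) = 1/6 ✓
b·c³: 208911014/153972375·125/2197 + 2211877/123177900·64 + (-93171/1642372)·33386248/7414875 = 5830774904/6004922625 ≠ 1/4 ⇒ order 3.
b·(c∘Ac): 2211877/123177900·20/13 + (-93171/1642372)·(-2298758/494325) = 3033410441/10408532550 ≠ 1/8
b·Ac²: 2211877/123177900·25/169 + (-93171/1642372)·(-480503/32955) = 132877861/160131270 ≠ 1/12
b·A²c: (-93171/1642372)·(-14/39) = 16723/821186 ≠ 1/24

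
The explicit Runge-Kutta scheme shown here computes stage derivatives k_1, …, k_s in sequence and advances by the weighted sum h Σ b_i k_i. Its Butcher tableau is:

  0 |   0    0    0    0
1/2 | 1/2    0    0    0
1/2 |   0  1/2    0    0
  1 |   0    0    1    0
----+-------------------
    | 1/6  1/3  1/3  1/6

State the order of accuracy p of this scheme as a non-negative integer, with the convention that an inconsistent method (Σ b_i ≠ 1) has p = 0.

4

b = (1/6, 1/3, 1/3, 1/6)
c = (0, 1/2, 1/2, 1)
Ac = (0, 0, 1/4, 1/2)
Σ b_i: 1/6·1 + 1/3·1 + 1/3·1 + 1/6·1 = 1 ✓
b·c: 1/3·1/2 + 1/3·1/2 + 1/6·1 = 1/2 ✓
b·c²: 1/3·1/4 + 1/3·1/4 + 1/6·1 = 1/3 ✓
b·Ac: 1/3·1/4 + 1/6·1/2 = 1/6 ✓
b·c³: 1/3·1/8 + 1/3·1/8 + 1/6·1 = 1/4 ✓
b·(c∘Ac): 1/3·1/8 + 1/6·1/2 = 1/8 ✓
b·Ac²: 1/3·1/8 + 1/6·1/4 = 1/12 ✓
b·A²c: 1/6·1/4 = 1/24 ✓; 4 stages ⇒ order 4.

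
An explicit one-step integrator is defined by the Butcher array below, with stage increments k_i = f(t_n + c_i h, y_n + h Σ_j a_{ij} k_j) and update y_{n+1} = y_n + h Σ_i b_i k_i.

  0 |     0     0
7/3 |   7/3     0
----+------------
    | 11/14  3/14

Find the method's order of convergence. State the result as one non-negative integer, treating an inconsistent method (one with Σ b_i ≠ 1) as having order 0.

2

b = (11/14, 3/14)
c = (0, 7/3)
Σ b_i: 11/14·1 + 3/14·1 = 1 ✓
b·c: 3/14·7/3 = 1/2 ✓; 2 stages ⇒ order 2.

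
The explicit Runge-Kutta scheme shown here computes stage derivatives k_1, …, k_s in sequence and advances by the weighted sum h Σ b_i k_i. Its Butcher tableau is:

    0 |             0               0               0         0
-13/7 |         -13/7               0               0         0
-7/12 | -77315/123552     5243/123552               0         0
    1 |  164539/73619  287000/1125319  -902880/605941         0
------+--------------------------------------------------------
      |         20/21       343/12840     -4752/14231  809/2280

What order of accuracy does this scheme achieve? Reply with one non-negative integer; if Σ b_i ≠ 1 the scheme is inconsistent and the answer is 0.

4

b = (20/21, 343/12840, -4752/14231, 809/2280)
c = (0, -13/7, -7/12, 1)
Ac = (0, 0, -749/9504, 320/809)
Σ b_i: 20/21·1 + 343/12840·1 + (-4752/14231)·1 + 809/2280·1 = 1 ✓
b·c: 343/12840·(-13/7) + (-4752/14231)·(-7/12) + 809/2280·1 = 1/2 ✓
b·c²: 343/12840·169/49 + (-4752/14231)·49/144 + 809/2280·1 = 1/3 ✓
b·Ac: (-4752/14231)·(-749/9504) + 809/2280·320/809 = 1/6 ✓
b·c³: 343/12840·(-2197/343) + (-4752/14231)·(-343/1728) + 809/2280·1 = 1/4 ✓
b·(c∘Ac): (-4752/14231)·5243/114048 + 809/2280·320/809 = 1/8 ✓
b·Ac²: (-4752/14231)·1391/9504 + 809/2280·2110/5663 = 1/12 ✓
b·A²c: 809/2280·95/809 = 1/24 ✓; 4 stages ⇒ order 4.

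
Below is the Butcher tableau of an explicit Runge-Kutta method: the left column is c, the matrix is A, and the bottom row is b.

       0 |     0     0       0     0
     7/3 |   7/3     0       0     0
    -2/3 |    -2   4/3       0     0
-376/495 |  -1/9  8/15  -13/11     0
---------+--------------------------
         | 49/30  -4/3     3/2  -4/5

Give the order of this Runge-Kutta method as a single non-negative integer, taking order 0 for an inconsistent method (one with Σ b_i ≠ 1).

b = (49/30, -4/3, 3/2, -4/5)
c = (0, 7/3, -2/3, -376/495)
Ac = (0, 0, 28/9, 1006/495)
Σ b_i: 49/30·1 + (-4/3)·1 + 3/2·1 + (-4/5)·1 = 1 ✓
b·c: (-4/3)·7/3 + 3/2·(-2/3) + (-4/5)·(-376/495) = -8671/2475 ≠ 1/2 ⇒ order 1.

1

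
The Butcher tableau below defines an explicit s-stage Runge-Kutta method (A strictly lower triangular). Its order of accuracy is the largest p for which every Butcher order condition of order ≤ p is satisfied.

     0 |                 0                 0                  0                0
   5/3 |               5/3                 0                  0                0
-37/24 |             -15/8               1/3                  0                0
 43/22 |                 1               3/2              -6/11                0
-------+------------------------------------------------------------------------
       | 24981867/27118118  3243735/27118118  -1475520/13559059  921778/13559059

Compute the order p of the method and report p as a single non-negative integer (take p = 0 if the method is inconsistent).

3

b = (24981867/27118118, 3243735/27118118, -1475520/13559059, 921778/13559059)
c = (0, 5/3, -37/24, 43/22)
Ac = (0, 0, 5/9, 147/44)
Σ b_i: 24981867/27118118·1 + 3243735/27118118·1 + (-1475520/13559059)·1 + 921778/13559059·1 = 1 ✓
b·c: 3243735/27118118·5/3 + (-1475520/13559059)·(-37/24) + 921778/13559059·43/22 = 1/2 ✓
b·c²: 3243735/27118118·25/9 + (-1475520/13559059)·1369/576 + 921778/13559059·1849/484 = 1/3 ✓
b·Ac: (-1475520/13559059)·5/9 + 921778/13559059·147/44 = 1/6 ✓
b·c³: 3243735/27118118·125/27 + (-1475520/13559059)·(-50653/13824) + 921778/13559059·79507/10648 = 15679957789/10738774728 ≠ 1/4 ⇒ order 3.
b·(c∘Ac): (-1475520/13559059)·(-185/216) + 921778/13559059·6321/968 = 262185401/488126124 ≠ 1/8
b·Ac²: (-1475520/13559059)·25/27 + 921778/13559059·3031/1056 = 184251607/1952504496 ≠ 1/12
b·A²c: 921778/13559059·(-10/33) = -837980/40677177 ≠ 1/24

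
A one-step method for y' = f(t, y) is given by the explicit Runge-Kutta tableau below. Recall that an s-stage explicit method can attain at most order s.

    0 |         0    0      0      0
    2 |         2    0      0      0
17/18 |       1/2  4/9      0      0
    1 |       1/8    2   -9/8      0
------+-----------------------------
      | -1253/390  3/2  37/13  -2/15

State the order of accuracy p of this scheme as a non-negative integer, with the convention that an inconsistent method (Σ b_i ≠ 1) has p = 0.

1

b = (-1253/390, 3/2, 37/13, -2/15)
c = (0, 2, 17/18, 1)
Ac = (0, 0, 8/9, 47/16)
Σ b_i: (-1253/390)·1 + 3/2·1 + 37/13·1 + (-2/15)·1 = 1 ✓
b·c: 3/2·2 + 37/13·17/18 + (-2/15)·1 = 6499/1170 ≠ 1/2 ⇒ order 1.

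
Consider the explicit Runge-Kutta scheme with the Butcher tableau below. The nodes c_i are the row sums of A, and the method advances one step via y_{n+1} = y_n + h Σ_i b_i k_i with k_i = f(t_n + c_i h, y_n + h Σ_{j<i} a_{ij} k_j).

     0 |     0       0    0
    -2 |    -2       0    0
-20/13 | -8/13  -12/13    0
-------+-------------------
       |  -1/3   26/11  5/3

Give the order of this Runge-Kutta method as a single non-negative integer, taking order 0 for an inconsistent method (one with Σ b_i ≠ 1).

0

b = (-1/3, 26/11, 5/3)
c = (0, -2, -20/13)
Ac = (0, 0, 24/13)
Σ b_i: (-1/3)·1 + 26/11·1 + 5/3·1 = 122/33 ≠ 1 ⇒ order 0.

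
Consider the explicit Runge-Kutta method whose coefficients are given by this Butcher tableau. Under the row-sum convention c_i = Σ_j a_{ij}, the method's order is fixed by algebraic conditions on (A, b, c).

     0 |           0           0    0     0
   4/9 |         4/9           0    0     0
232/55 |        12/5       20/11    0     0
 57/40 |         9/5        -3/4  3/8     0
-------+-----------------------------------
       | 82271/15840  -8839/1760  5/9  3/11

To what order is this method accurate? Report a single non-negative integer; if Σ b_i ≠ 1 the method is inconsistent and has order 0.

b = (82271/15840, -8839/1760, 5/9, 3/11)
c = (0, 4/9, 232/55, 57/40)
Ac = (0, 0, 80/99, 206/165)
Σ b_i: 82271/15840·1 + (-8839/1760)·1 + 5/9·1 + 3/11·1 = 1 ✓
b·c: (-8839/1760)·4/9 + 5/9·232/55 + 3/11·57/40 = 1/2 ✓
b·c²: (-8839/1760)·16/81 + 5/9·53824/3025 + 3/11·3249/1600 = 148141057/15681600 ≠ 1/3 ⇒ order 2.
b·Ac: 5/9·80/99 + 3/11·206/165 = 38686/49005 ≠ 1/6

2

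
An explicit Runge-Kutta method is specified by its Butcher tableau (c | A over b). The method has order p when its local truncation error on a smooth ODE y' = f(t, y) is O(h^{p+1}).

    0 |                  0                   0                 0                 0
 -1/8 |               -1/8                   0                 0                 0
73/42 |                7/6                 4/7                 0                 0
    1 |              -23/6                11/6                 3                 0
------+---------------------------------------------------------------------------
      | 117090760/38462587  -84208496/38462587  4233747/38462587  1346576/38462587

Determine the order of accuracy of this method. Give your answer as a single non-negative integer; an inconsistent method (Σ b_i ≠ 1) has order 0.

b = (117090760/38462587, -84208496/38462587, 4233747/38462587, 1346576/38462587)
c = (0, -1/8, 73/42, 1)
Ac = (0, 0, -1/14, 1675/336)
Σ b_i: 117090760/38462587·1 + (-84208496/38462587)·1 + 4233747/38462587·1 + 1346576/38462587·1 = 1 ✓
b·c: (-84208496/38462587)·(-1/8) + 4233747/38462587·73/42 + 1346576/38462587·1 = 1/2 ✓
b·c²: (-84208496/38462587)·1/64 + 4233747/38462587·5329/1764 + 1346576/38462587·1 = 1/3 ✓
b·Ac: 4233747/38462587·(-1/14) + 1346576/38462587·1675/336 = 1/6 ✓
b·c³: (-84208496/38462587)·(-1/512) + 4233747/38462587·389017/74088 + 1346576/38462587·1 = 47862582637/77540575392 ≠ 1/4 ⇒ order 3.
b·(c∘Ac): 4233747/38462587·(-73/588) + 1346576/38462587·1675/336 = 74246681/461551044 ≠ 1/8
b·Ac²: 4233747/38462587·1/112 + 1346576/38462587·171067/18816 = 4126178323/12923429232 ≠ 1/12
b·A²c: 1346576/38462587·(-3/14) = -288552/38462587 ≠ 1/24

3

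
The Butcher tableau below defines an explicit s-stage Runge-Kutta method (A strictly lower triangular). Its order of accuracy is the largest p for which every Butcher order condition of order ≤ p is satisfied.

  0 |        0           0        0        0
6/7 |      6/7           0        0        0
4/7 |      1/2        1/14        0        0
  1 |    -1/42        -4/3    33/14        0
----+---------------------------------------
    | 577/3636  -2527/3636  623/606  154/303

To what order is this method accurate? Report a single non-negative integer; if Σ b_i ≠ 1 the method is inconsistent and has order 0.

b = (577/3636, -2527/3636, 623/606, 154/303)
c = (0, 6/7, 4/7, 1)
Ac = (0, 0, 3/49, 10/49)
Σ b_i: 577/3636·1 + (-2527/3636)·1 + 623/606·1 + 154/303·1 = 1 ✓
b·c: (-2527/3636)·6/7 + 623/606·4/7 + 154/303·1 = 1/2 ✓
b·c²: (-2527/3636)·36/49 + 623/606·16/49 + 154/303·1 = 1/3 ✓
b·Ac: 623/606·3/49 + 154/303·10/49 = 1/6 ✓
b·c³: (-2527/3636)·216/343 + 623/606·64/343 + 154/303·1 = 3896/14847 ≠ 1/4 ⇒ order 3.
b·(c∘Ac): 623/606·12/343 + 154/303·10/49 = 2074/14847 ≠ 1/8
b·Ac²: 623/606·18/343 + 154/303·(-72/343) = -261/4949 ≠ 1/12
b·A²c: 154/303·99/686 = 363/4949 ≠ 1/24

3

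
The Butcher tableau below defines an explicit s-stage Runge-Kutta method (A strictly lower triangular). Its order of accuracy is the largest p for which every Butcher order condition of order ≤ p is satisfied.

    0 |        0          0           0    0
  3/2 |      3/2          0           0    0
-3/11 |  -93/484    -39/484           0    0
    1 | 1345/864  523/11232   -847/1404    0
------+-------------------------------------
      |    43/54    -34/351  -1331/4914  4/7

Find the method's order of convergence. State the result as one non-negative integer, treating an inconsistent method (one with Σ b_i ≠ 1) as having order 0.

b = (43/54, -34/351, -1331/4914, 4/7)
c = (0, 3/2, -3/11, 1)
Ac = (0, 0, -117/968, 15/64)
Σ b_i: 43/54·1 + (-34/351)·1 + (-1331/4914)·1 + 4/7·1 = 1 ✓
b·c: (-34/351)·3/2 + (-1331/4914)·(-3/11) + 4/7·1 = 1/2 ✓
b·c²: (-34/351)·9/4 + (-1331/4914)·9/121 + 4/7·1 = 1/3 ✓
b·Ac: (-1331/4914)·(-117/968) + 4/7·15/64 = 1/6 ✓
b·c³: (-34/351)·27/8 + (-1331/4914)·(-27/1331) + 4/7·1 = 1/4 ✓
b·(c∘Ac): (-1331/4914)·351/10648 + 4/7·15/64 = 1/8 ✓
b·Ac²: (-1331/4914)·(-351/1936) + 4/7·23/384 = 1/12 ✓
b·A²c: 4/7·7/96 = 1/24 ✓; 4 stages ⇒ order 4.

4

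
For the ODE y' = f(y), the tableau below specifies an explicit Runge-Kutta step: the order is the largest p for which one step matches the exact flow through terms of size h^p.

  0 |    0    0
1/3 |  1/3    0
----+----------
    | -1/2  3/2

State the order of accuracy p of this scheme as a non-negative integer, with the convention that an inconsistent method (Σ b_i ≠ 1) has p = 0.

2

b = (-1/2, 3/2)
c = (0, 1/3)
Σ b_i: (-1/2)·1 + 3/2·1 = 1 ✓
b·c: 3/2·1/3 = 1/2 ✓; 2 stages ⇒ order 2.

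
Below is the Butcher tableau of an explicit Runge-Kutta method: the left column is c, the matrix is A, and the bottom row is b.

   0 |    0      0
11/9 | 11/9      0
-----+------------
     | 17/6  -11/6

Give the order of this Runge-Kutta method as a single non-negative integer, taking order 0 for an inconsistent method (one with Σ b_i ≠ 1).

1

b = (17/6, -11/6)
c = (0, 11/9)
Σ b_i: 17/6·1 + (-11/6)·1 = 1 ✓
b·c: (-11/6)·11/9 = -121/54 ≠ 1/2 ⇒ order 1.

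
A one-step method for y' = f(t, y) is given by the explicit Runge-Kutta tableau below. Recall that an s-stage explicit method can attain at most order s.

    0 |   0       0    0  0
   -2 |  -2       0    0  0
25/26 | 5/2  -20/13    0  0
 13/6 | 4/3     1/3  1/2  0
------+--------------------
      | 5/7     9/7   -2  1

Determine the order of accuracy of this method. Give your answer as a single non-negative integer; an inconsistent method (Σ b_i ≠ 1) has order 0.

b = (5/7, 9/7, -2, 1)
c = (0, -2, 25/26, 13/6)
Ac = (0, 0, 40/13, -29/156)
Σ b_i: 5/7·1 + 9/7·1 + (-2)·1 + 1·1 = 1 ✓
b·c: 9/7·(-2) + (-2)·25/26 + 1·13/6 = -1271/546 ≠ 1/2 ⇒ order 1.

1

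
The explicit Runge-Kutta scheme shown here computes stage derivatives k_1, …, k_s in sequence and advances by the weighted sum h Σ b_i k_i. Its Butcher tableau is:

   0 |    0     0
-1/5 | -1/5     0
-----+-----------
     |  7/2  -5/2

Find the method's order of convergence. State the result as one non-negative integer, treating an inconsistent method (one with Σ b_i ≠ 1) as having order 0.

2

b = (7/2, -5/2)
c = (0, -1/5)
Σ b_i: 7/2·1 + (-5/2)·1 = 1 ✓
b·c: (-5/2)·(-1/5) = 1/2 ✓; 2 stages ⇒ order 2.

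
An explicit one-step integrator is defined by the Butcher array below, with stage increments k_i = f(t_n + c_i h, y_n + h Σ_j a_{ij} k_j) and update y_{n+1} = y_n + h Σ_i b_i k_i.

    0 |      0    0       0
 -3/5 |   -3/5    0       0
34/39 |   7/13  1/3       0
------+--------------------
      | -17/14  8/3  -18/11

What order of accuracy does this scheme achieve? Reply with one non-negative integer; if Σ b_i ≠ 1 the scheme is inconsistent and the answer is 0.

0

b = (-17/14, 8/3, -18/11)
c = (0, -3/5, 34/39)
Ac = (0, 0, -1/5)
Σ b_i: (-17/14)·1 + 8/3·1 + (-18/11)·1 = -85/462 ≠ 1 ⇒ order 0.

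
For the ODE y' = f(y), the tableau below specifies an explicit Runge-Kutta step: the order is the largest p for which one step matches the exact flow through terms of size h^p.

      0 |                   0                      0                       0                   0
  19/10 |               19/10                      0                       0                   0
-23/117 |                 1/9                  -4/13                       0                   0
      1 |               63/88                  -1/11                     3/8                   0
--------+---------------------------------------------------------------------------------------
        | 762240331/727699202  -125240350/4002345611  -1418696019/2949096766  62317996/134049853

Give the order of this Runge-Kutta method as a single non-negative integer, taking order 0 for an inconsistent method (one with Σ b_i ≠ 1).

3

b = (762240331/727699202, -125240350/4002345611, -1418696019/2949096766, 62317996/134049853)
c = (0, 19/10, -23/117, 1)
Ac = (0, 0, -38/65, -4229/17160)
Σ b_i: 762240331/727699202·1 + (-125240350/4002345611)·1 + (-1418696019/2949096766)·1 + 62317996/134049853·1 = 1 ✓
b·c: (-125240350/4002345611)·19/10 + (-1418696019/2949096766)·(-23/117) + 62317996/134049853·1 = 1/2 ✓
b·c²: (-125240350/4002345611)·361/100 + (-1418696019/2949096766)·529/13689 + 62317996/134049853·1 = 1/3 ✓
b·Ac: (-1418696019/2949096766)·(-38/65) + 62317996/134049853·(-4229/17160) = 1/6 ✓
b·c³: (-125240350/4002345611)·6859/1000 + (-1418696019/2949096766)·(-12167/1601613) + 62317996/134049853·1 = 34134003083/134432852580 ≠ 1/4 ⇒ order 3.
b·(c∘Ac): (-1418696019/2949096766)·874/7605 + 62317996/134049853·(-4229/17160) = -214679215/1263898614 ≠ 1/8
b·Ac²: (-1418696019/2949096766)·(-361/325) + 62317996/134049853·(-3149011/10038600) = 91401662614/235257492015 ≠ 1/12
b·A²c: 62317996/134049853·(-57/260) = -68310111/670249265 ≠ 1/24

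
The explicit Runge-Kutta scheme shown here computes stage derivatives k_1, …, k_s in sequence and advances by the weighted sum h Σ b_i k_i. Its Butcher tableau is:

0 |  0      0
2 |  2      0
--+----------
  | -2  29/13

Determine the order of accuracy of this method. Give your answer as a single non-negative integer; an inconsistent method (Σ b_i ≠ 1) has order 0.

0

b = (-2, 29/13)
c = (0, 2)
Σ b_i: (-2)·1 + 29/13·1 = 3/13 ≠ 1 ⇒ order 0.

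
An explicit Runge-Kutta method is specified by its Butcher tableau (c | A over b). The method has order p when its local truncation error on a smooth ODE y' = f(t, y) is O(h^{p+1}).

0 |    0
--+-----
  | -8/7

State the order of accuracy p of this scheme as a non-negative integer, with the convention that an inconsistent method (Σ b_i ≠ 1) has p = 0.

0

b = (-8/7)
c = (0)
Σ b_i: (-8/7)·1 = -8/7 ≠ 1 ⇒ order 0.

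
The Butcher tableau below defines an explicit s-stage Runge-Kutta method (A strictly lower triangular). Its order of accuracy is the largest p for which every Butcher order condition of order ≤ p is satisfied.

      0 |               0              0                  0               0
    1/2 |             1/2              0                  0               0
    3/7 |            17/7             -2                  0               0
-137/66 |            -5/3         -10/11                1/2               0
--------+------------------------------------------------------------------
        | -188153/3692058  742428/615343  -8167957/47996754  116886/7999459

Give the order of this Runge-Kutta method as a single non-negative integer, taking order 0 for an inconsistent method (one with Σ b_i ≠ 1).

3

b = (-188153/3692058, 742428/615343, -8167957/47996754, 116886/7999459)
c = (0, 1/2, 3/7, -137/66)
Ac = (0, 0, -1, -37/154)
Σ b_i: (-188153/3692058)·1 + 742428/615343·1 + (-8167957/47996754)·1 + 116886/7999459·1 = 1 ✓
b·c: 742428/615343·1/2 + (-8167957/47996754)·3/7 + 116886/7999459·(-137/66) = 1/2 ✓
b·c²: 742428/615343·1/4 + (-8167957/47996754)·9/49 + 116886/7999459·18769/4356 = 1/3 ✓
b·Ac: (-8167957/47996754)·(-1) + 116886/7999459·(-37/154) = 1/6 ✓
b·c³: 742428/615343·1/8 + (-8167957/47996754)·27/343 + 116886/7999459·(-2571353/287496) = 11485013/1705730796 ≠ 1/4 ⇒ order 3.
b·(c∘Ac): (-8167957/47996754)·(-3/7) + 116886/7999459·5069/10164 = 49363/615343 ≠ 1/8
b·Ac²: (-8167957/47996754)·(-1/2) + 116886/7999459·(-73/539) = 55845931/671954556 ≠ 1/12
b·A²c: 116886/7999459·(-1/2) = -58443/7999459 ≠ 1/24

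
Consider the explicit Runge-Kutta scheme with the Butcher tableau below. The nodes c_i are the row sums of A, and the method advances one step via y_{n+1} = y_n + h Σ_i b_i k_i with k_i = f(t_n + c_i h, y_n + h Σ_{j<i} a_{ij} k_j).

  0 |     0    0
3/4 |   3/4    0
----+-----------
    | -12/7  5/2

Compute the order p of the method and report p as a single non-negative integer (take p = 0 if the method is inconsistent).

b = (-12/7, 5/2)
c = (0, 3/4)
Σ b_i: (-12/7)·1 + 5/2·1 = 11/14 ≠ 1 ⇒ order 0.

0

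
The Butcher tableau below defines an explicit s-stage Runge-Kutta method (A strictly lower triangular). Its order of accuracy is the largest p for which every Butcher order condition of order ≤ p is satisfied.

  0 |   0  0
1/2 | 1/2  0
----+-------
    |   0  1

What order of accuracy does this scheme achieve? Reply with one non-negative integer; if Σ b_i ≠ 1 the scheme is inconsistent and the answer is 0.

b = (0, 1)
c = (0, 1/2)
Σ b_i: 1·1 = 1 ✓
b·c: 1·1/2 = 1/2 ✓; 2 stages ⇒ order 2.

2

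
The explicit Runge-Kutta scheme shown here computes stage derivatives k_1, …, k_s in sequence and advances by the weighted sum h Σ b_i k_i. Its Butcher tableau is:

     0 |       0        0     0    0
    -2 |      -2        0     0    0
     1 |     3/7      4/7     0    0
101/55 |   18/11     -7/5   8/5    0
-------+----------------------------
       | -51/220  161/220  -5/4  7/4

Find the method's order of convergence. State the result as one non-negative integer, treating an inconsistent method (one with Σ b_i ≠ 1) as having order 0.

b = (-51/220, 161/220, -5/4, 7/4)
c = (0, -2, 1, 101/55)
Ac = (0, 0, -8/7, 22/5)
Σ b_i: (-51/220)·1 + 161/220·1 + (-5/4)·1 + 7/4·1 = 1 ✓
b·c: 161/220·(-2) + (-5/4)·1 + 7/4·101/55 = 1/2 ✓
b·c²: 161/220·4 + (-5/4)·1 + 7/4·10201/3025 = 45851/6050 ≠ 1/3 ⇒ order 2.
b·Ac: (-5/4)·(-8/7) + 7/4·22/5 = 639/70 ≠ 1/6

2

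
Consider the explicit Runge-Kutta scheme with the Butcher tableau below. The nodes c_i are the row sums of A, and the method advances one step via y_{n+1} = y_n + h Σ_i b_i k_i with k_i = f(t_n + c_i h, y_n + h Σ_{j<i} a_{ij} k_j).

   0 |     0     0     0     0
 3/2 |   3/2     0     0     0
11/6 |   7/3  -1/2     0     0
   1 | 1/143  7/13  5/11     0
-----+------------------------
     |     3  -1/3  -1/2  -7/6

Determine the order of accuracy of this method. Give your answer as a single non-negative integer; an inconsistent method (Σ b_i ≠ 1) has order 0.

b = (3, -1/3, -1/2, -7/6)
c = (0, 3/2, 11/6, 1)
Ac = (0, 0, -3/4, 64/39)
Σ b_i: 3·1 + (-1/3)·1 + (-1/2)·1 + (-7/6)·1 = 1 ✓
b·c: (-1/3)·3/2 + (-1/2)·11/6 + (-7/6)·1 = -31/12 ≠ 1/2 ⇒ order 1.

1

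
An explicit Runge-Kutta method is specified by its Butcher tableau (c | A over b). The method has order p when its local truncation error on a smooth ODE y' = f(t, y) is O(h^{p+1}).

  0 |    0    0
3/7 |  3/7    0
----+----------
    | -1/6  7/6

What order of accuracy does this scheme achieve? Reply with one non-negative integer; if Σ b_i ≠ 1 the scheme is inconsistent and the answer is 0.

2

b = (-1/6, 7/6)
c = (0, 3/7)
Σ b_i: (-1/6)·1 + 7/6·1 = 1 ✓
b·c: 7/6·3/7 = 1/2 ✓; 2 stages ⇒ order 2.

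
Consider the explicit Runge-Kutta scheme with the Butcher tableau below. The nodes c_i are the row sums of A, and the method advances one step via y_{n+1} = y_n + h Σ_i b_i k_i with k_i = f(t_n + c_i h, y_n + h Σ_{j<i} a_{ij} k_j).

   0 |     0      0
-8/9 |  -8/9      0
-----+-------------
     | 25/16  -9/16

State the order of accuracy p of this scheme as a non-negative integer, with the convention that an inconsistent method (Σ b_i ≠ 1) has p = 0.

b = (25/16, -9/16)
c = (0, -8/9)
Σ b_i: 25/16·1 + (-9/16)·1 = 1 ✓
b·c: (-9/16)·(-8/9) = 1/2 ✓; 2 stages ⇒ order 2.

2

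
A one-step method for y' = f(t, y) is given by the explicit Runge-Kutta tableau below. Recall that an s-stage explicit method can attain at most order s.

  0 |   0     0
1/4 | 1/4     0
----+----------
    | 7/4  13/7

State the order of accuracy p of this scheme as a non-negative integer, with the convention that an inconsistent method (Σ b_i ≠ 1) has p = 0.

0

b = (7/4, 13/7)
c = (0, 1/4)
Σ b_i: 7/4·1 + 13/7·1 = 101/28 ≠ 1 ⇒ order 0.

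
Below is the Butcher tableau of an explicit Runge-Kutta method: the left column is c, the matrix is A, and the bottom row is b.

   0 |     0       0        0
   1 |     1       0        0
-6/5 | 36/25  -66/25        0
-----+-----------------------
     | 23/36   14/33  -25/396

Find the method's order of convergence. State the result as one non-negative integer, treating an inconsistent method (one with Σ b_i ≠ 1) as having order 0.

3

b = (23/36, 14/33, -25/396)
c = (0, 1, -6/5)
Ac = (0, 0, -66/25)
Σ b_i: 23/36·1 + 14/33·1 + (-25/396)·1 = 1 ✓
b·c: 14/33·1 + (-25/396)·(-6/5) = 1/2 ✓
b·c²: 14/33·1 + (-25/396)·36/25 = 1/3 ✓
b·Ac: (-25/396)·(-66/25) = 1/6 ✓; 3 stages ⇒ order 3.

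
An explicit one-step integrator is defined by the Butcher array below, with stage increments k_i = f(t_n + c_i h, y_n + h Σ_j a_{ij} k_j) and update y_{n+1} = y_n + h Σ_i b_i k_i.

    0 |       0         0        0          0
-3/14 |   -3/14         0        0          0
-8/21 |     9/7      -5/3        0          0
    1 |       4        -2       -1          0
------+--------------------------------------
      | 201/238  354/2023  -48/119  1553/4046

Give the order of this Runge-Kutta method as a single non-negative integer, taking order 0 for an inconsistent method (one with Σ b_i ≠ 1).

3

b = (201/238, 354/2023, -48/119, 1553/4046)
c = (0, -3/14, -8/21, 1)
Ac = (0, 0, 5/14, 17/21)
Σ b_i: 201/238·1 + 354/2023·1 + (-48/119)·1 + 1553/4046·1 = 1 ✓
b·c: 354/2023·(-3/14) + (-48/119)·(-8/21) + 1553/4046·1 = 1/2 ✓
b·c²: 354/2023·9/196 + (-48/119)·64/441 + 1553/4046·1 = 1/3 ✓
b·Ac: (-48/119)·5/14 + 1553/4046·17/21 = 1/6 ✓
b·c³: 354/2023·(-27/2744) + (-48/119)·(-512/9261) + 1553/4046·1 = 84893/209916 ≠ 1/4 ⇒ order 3.
b·(c∘Ac): (-48/119)·(-20/147) + 1553/4046·17/21 = 12791/34986 ≠ 1/8
b·Ac²: (-48/119)·(-15/196) + 1553/4046·(-209/882) = -30631/509796 ≠ 1/12
b·A²c: 1553/4046·(-5/14) = -7765/56644 ≠ 1/24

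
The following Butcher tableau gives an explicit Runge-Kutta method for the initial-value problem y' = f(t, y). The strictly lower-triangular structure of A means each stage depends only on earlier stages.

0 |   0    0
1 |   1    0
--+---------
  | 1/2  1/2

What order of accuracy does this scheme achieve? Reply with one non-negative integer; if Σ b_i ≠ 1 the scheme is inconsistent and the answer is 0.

b = (1/2, 1/2)
c = (0, 1)
Σ b_i: 1/2·1 + 1/2·1 = 1 ✓
b·c: 1/2·1 = 1/2 ✓; 2 stages ⇒ order 2.

2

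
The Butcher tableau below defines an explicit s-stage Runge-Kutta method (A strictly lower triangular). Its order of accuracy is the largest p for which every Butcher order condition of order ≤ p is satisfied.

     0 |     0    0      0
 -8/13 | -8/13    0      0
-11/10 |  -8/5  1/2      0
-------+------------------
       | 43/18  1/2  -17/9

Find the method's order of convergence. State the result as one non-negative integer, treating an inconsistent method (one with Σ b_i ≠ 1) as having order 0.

b = (43/18, 1/2, -17/9)
c = (0, -8/13, -11/10)
Ac = (0, 0, -4/13)
Σ b_i: 43/18·1 + 1/2·1 + (-17/9)·1 = 1 ✓
b·c: 1/2·(-8/13) + (-17/9)·(-11/10) = 2071/1170 ≠ 1/2 ⇒ order 1.

1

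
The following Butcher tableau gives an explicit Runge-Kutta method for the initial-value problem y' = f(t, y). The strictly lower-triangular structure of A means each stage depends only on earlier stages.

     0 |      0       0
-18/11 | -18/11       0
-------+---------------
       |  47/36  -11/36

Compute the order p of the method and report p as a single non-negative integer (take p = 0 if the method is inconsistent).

2

b = (47/36, -11/36)
c = (0, -18/11)
Σ b_i: 47/36·1 + (-11/36)·1 = 1 ✓
b·c: (-11/36)·(-18/11) = 1/2 ✓; 2 stages ⇒ order 2.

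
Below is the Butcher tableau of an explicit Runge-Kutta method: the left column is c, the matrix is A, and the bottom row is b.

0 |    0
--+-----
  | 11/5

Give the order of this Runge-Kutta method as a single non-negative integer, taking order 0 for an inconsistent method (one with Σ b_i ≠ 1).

0

b = (11/5)
c = (0)
Σ b_i: 11/5·1 = 11/5 ≠ 1 ⇒ order 0.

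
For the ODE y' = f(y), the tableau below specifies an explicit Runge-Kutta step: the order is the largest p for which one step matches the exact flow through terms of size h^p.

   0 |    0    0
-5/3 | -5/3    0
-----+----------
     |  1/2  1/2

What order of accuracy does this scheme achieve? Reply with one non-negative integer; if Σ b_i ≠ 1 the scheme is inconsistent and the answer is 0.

b = (1/2, 1/2)
c = (0, -5/3)
Σ b_i: 1/2·1 + 1/2·1 = 1 ✓
b·c: 1/2·(-5/3) = -5/6 ≠ 1/2 ⇒ order 1.

1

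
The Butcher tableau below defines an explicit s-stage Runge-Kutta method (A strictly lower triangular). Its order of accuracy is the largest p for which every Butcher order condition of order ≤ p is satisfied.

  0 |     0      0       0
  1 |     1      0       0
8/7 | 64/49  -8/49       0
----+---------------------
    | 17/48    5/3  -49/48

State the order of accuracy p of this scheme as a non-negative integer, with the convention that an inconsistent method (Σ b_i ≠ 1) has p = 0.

3

b = (17/48, 5/3, -49/48)
c = (0, 1, 8/7)
Ac = (0, 0, -8/49)
Σ b_i: 17/48·1 + 5/3·1 + (-49/48)·1 = 1 ✓
b·c: 5/3·1 + (-49/48)·8/7 = 1/2 ✓
b·c²: 5/3·1 + (-49/48)·64/49 = 1/3 ✓
b·Ac: (-49/48)·(-8/49) = 1/6 ✓; 3 stages ⇒ order 3.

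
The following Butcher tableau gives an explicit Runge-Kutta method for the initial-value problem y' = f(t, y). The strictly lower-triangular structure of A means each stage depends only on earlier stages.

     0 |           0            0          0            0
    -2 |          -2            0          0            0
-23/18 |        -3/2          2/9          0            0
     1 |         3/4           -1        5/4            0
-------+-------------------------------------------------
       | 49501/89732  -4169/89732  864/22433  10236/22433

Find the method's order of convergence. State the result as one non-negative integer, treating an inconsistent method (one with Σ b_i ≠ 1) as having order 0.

b = (49501/89732, -4169/89732, 864/22433, 10236/22433)
c = (0, -2, -23/18, 1)
Ac = (0, 0, -4/9, 29/72)
Σ b_i: 49501/89732·1 + (-4169/89732)·1 + 864/22433·1 + 10236/22433·1 = 1 ✓
b·c: (-4169/89732)·(-2) + 864/22433·(-23/18) + 10236/22433·1 = 1/2 ✓
b·c²: (-4169/89732)·4 + 864/22433·529/324 + 10236/22433·1 = 1/3 ✓
b·Ac: 864/22433·(-4/9) + 10236/22433·29/72 = 1/6 ✓
b·c³: (-4169/89732)·(-8) + 864/22433·(-12167/5832) + 10236/22433·1 = 452830/605691 ≠ 1/4 ⇒ order 3.
b·(c∘Ac): 864/22433·46/81 + 10236/22433·29/72 = 9227/44866 ≠ 1/8
b·Ac²: 864/22433·8/9 + 10236/22433·(-2539/1296) = -2082823/2422764 ≠ 1/12
b·A²c: 10236/22433·(-5/9) = -17060/67299 ≠ 1/24

3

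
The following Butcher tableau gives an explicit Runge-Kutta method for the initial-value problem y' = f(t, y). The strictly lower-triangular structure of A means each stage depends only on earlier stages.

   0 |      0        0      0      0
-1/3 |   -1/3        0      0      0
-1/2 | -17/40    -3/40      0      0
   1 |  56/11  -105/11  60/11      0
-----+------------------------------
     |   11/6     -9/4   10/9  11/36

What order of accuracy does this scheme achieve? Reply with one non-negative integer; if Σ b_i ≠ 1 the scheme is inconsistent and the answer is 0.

4

b = (11/6, -9/4, 10/9, 11/36)
c = (0, -1/3, -1/2, 1)
Ac = (0, 0, 1/40, 5/11)
Σ b_i: 11/6·1 + (-9/4)·1 + 10/9·1 + 11/36·1 = 1 ✓
b·c: (-9/4)·(-1/3) + 10/9·(-1/2) + 11/36·1 = 1/2 ✓
b·c²: (-9/4)·1/9 + 10/9·1/4 + 11/36·1 = 1/3 ✓
b·Ac: 10/9·1/40 + 11/36·5/11 = 1/6 ✓
b·c³: (-9/4)·(-1/27) + 10/9·(-1/8) + 11/36·1 = 1/4 ✓
b·(c∘Ac): 10/9·(-1/80) + 11/36·5/11 = 1/8 ✓
b·Ac²: 10/9·(-1/120) + 11/36·10/33 = 1/12 ✓
b·A²c: 11/36·3/22 = 1/24 ✓; 4 stages ⇒ order 4.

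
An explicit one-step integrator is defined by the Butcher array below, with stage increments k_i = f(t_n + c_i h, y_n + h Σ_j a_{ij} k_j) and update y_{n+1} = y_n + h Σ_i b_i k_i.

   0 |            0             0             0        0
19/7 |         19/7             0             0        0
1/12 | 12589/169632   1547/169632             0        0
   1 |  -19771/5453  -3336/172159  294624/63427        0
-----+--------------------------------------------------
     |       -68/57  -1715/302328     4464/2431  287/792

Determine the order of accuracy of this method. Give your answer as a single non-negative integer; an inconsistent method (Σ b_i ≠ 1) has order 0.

4

b = (-68/57, -1715/302328, 4464/2431, 287/792)
c = (0, 19/7, 1/12, 1)
Ac = (0, 0, 221/8928, 96/287)
Σ b_i: (-68/57)·1 + (-1715/302328)·1 + 4464/2431·1 + 287/792·1 = 1 ✓
b·c: (-1715/302328)·19/7 + 4464/2431·1/12 + 287/792·1 = 1/2 ✓
b·c²: (-1715/302328)·361/49 + 4464/2431·1/144 + 287/792·1 = 1/3 ✓
b·Ac: 4464/2431·221/8928 + 287/792·96/287 = 1/6 ✓
b·c³: (-1715/302328)·6859/343 + 4464/2431·1/1728 + 287/792·1 = 1/4 ✓
b·(c∘Ac): 4464/2431·221/107136 + 287/792·96/287 = 1/8 ✓
b·Ac²: 4464/2431·4199/62496 + 287/792·(-222/2009) = 1/12 ✓
b·A²c: 287/792·33/287 = 1/24 ✓; 4 stages ⇒ order 4.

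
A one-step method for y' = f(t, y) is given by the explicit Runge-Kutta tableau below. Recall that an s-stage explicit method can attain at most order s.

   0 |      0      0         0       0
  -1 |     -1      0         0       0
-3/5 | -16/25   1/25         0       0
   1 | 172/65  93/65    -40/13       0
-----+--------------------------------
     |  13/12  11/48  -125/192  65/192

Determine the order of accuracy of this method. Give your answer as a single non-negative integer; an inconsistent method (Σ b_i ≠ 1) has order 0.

4

b = (13/12, 11/48, -125/192, 65/192)
c = (0, -1, -3/5, 1)
Ac = (0, 0, -1/25, 27/65)
Σ b_i: 13/12·1 + 11/48·1 + (-125/192)·1 + 65/192·1 = 1 ✓
b·c: 11/48·(-1) + (-125/192)·(-3/5) + 65/192·1 = 1/2 ✓
b·c²: 11/48·1 + (-125/192)·9/25 + 65/192·1 = 1/3 ✓
b·Ac: (-125/192)·(-1/25) + 65/192·27/65 = 1/6 ✓
b·c³: 11/48·(-1) + (-125/192)·(-27/125) + 65/192·1 = 1/4 ✓
b·(c∘Ac): (-125/192)·3/125 + 65/192·27/65 = 1/8 ✓
b·Ac²: (-125/192)·1/25 + 65/192·21/65 = 1/12 ✓
b·A²c: 65/192·8/65 = 1/24 ✓; 4 stages ⇒ order 4.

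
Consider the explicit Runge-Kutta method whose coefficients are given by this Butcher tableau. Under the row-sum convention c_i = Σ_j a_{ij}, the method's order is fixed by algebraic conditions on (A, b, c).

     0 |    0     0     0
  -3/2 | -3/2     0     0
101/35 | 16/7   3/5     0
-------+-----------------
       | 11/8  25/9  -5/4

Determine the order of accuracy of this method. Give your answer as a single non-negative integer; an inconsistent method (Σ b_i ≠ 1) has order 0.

0

b = (11/8, 25/9, -5/4)
c = (0, -3/2, 101/35)
Ac = (0, 0, -9/10)
Σ b_i: 11/8·1 + 25/9·1 + (-5/4)·1 = 209/72 ≠ 1 ⇒ order 0.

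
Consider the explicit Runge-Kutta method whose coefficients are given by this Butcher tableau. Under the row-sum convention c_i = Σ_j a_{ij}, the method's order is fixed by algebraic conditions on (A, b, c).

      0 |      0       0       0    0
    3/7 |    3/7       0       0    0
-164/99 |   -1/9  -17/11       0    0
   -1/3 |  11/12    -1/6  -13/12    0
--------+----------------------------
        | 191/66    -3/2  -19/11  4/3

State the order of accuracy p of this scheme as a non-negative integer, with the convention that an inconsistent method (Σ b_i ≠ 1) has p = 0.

1

b = (191/66, -3/2, -19/11, 4/3)
c = (0, 3/7, -164/99, -1/3)
Ac = (0, 0, -51/77, 7165/4158)
Σ b_i: 191/66·1 + (-3/2)·1 + (-19/11)·1 + 4/3·1 = 1 ✓
b·c: (-3/2)·3/7 + (-19/11)·(-164/99) + 4/3·(-1/3) = 27047/15246 ≠ 1/2 ⇒ order 1.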